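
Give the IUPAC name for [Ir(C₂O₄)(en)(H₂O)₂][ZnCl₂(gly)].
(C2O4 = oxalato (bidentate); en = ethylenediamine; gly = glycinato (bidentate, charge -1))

Zinc is always +2 in its complexes; the anion's ligand charges sum to -3, so the complex anion is 1−.
A 1:1 salt means the cation carries the equal and opposite charge, 1+.
Cation: ligand charges sum to -2; for the ion to be 1+, Ir = +3.

diaqua(ethylenediamine)oxalatoiridium(III) dichloro(glycinato)zincate(II)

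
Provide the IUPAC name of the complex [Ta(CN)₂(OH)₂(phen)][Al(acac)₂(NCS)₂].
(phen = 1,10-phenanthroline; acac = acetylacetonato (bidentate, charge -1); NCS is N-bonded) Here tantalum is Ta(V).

dicyanodihydroxo(1,10-phenanthroline)tantalum(V) bis(acetylacetonato)diisothiocyanatoaluminate(III)

Both ions are complex: the cation is named first with the plain metal name, the anion second with the -ate form; each ion's ligands are alphabetised independently.
Ta is given as +5; the cation's ligand charges sum to -4, so the complex cation is 1+.
A 1:1 salt means the anion carries the equal and opposite charge, 1−.
Anion: ligand charges sum to -4; for the ion to be 1−, Al = +3.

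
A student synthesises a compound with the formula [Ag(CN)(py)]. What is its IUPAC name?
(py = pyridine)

cyano(pyridine)silver(I)

There is no counter-ion, so the complex is neutral overall.
Ligand charges: 1×pyridine (neutral), 1×cyano (-1 each); total -1. So Ag + (-1) = 0, giving Ag = +1.
Ligands are named alphabetically: cyano before pyridine.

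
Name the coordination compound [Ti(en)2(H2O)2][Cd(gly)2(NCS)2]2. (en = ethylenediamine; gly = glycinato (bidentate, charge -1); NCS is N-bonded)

Cadmium is always +2 in its complexes; the anion's ligand charges sum to -4, so the complex anion is 2−.
With 2 anions per cation, the cation must be 2×2 = 4+.
Cation: ligand charges sum to 0; for the ion to be 4+, Ti = +4.

diaquabis(ethylenediamine)titanium(IV) bis(glycinato)diisothiocyanatocadmate(II)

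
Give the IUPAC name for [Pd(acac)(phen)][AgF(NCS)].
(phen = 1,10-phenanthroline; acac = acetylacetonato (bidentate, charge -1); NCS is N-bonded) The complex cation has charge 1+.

The complex cation is given as 1+; its ligand charges sum to -1, so Pd = +2.
A 1:1 salt means the anion carries the equal and opposite charge, 1−.
Anion: ligand charges sum to -2; for the ion to be 1−, Ag = +1.

(acetylacetonato)(1,10-phenanthroline)palladium(II) fluoroisothiocyanatoargentate(I)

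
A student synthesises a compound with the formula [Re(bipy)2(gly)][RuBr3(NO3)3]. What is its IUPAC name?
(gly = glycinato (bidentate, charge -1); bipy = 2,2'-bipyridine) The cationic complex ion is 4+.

bis(2,2'-bipyridine)(glycinato)rhenium(V) tribromotrinitratoruthenate(II)

Both ions are complex: the cation is named first with the plain metal name, the anion second with the -ate form; each ion's ligands are alphabetised independently.
The complex cation is given as 4+; its ligand charges sum to -1, so Re = +5.
A 1:1 salt means the anion carries the equal and opposite charge, 4−.
Anion: ligand charges sum to -6; for the ion to be 4−, Ru = +2.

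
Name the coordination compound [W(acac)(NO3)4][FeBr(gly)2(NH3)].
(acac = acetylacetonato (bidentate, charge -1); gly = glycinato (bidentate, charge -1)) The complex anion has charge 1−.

Both ions are complex: the cation is named first with the plain metal name, the anion second with the -ate form; each ion's ligands are alphabetised independently.
The complex anion is given as 1−; its ligand charges sum to -3, so Fe = +2.
A 1:1 salt means the cation carries the equal and opposite charge, 1+.
Cation: ligand charges sum to -5; for the ion to be 1+, W = +6.

(acetylacetonato)tetranitratotungsten(VI) amminebromobis(glycinato)ferrate(II)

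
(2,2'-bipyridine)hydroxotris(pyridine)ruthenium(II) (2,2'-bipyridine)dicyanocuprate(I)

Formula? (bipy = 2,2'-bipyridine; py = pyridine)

[Ru(bipy)(OH)(py)3][Cu(bipy)(CN)2]

Cation [Ru…]: ligand charges -1, Ru(II) ⇒ ion charge 1+.
Anion [Cu…]: ligand charges -2, Cu(I) ⇒ ion charge 1−.
One 1+ cation balances one 1− anion.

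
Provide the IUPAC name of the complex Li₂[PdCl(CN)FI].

The 2 lithium counter-ions carry a total charge of +2, so each complex ion is 2−.
Ligand charges: 1×iodo (-1 each), 1×fluoro (-1 each), 1×cyano (-1 each), 1×chloro (-1 each); total -4. So Pd + (-4) = 2−, giving Pd = +2.
The complex ion is anionic, so palladium takes the -ate form palladate(II).

lithium chlorocyanofluoroiodopalladate(II)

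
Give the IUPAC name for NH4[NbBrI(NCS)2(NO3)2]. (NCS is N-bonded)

ammonium bromoiododiisothiocyanatodinitratoniobate(V)

The 1 ammonium counter-ion carries a total charge of +1, so each complex ion is 1−.
Ligand charges: 1×iodo (-1 each), 2×isothiocyanato (-1 each), 1×bromo (-1 each), 2×nitrato (-1 each); total -6. So Nb + (-6) = 1−, giving Nb = +5.
The complex ion is anionic, so niobium takes the -ate form niobate(V).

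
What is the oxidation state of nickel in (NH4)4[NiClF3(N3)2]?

4 ammonium outside the brackets (+1 each) → the complex ion is 4−.
Ligand charges: 3×F = -3; 1×Cl = -1; 2×N3 = -2; sum -6.
Ni + (-6) = 4− ⇒ Ni is +2.

+2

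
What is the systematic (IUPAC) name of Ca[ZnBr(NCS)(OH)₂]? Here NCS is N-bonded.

calcium bromodihydroxoisothiocyanatozincate(II)

The 1 calcium counter-ion carries a total charge of +2, so each complex ion is 2−.
Ligand charges: 1×isothiocyanato (-1 each), 2×hydroxo (-1 each), 1×bromo (-1 each); total -4. So Zn + (-4) = 2−, giving Zn = +2.
Ligands are named alphabetically: bromo before hydroxo before isothiocyanato.
The complex ion is anionic, so zinc takes the -ate form zincate(II).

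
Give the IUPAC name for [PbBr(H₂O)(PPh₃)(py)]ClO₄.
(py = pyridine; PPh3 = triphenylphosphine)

aquabromo(pyridine)(triphenylphosphine)lead(II) perchlorate

The 1 perchlorate counter-ion carries a total charge of -1, so each complex ion is 1+.
Ligand charges: 1×pyridine (neutral), 1×aqua (neutral), 1×bromo (-1 each), 1×triphenylphosphine (neutral); total -1. So Pb + (-1) = 1+, giving Pb = +2.
Ligands are named alphabetically: aqua before bromo before pyridine before triphenylphosphine.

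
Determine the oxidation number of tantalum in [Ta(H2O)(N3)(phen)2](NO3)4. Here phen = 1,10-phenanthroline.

4 nitrate outside the brackets (-1 each) → the complex ion is 4+.
Ligand charges: 1×H2O neutral; 2×phen neutral; 1×N3 = -1; sum -1.
Ta + (-1) = 4+ ⇒ Ta is +5.

+5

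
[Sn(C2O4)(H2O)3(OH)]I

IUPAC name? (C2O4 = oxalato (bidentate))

triaquahydroxooxalatotin(IV) iodide

The 1 iodide counter-ion carries a total charge of -1, so each complex ion is 1+.
Ligand charges: 1×hydroxo (-1 each), 3×aqua (neutral), 1×oxalato (-2 each); total -3. So Sn + (-3) = 1+, giving Sn = +4.
Ligands are named alphabetically: aqua before hydroxo before oxalato.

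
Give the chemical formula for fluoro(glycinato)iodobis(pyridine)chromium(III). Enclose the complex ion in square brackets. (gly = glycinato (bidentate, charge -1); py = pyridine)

Ligands: 1 iodo (I, -1), 1 glycinato (gly, -1), 2 pyridine (py, neutral), 1 fluoro (F, -1). Ligand charge sum = -3.
With Cr in oxidation state +3, the complex ion is [Cr...].

[CrF(gly)I(py)2]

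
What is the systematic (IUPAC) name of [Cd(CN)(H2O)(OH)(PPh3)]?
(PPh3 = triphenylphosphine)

There is no counter-ion, so the complex is neutral overall.
Ligand charges: 1×aqua (neutral), 1×hydroxo (-1 each), 1×cyano (-1 each), 1×triphenylphosphine (neutral); total -2. So Cd + (-2) = 0, giving Cd = +2.
Ligands are named alphabetically: aqua before cyano before hydroxo before triphenylphosphine.

aquacyanohydroxo(triphenylphosphine)cadmium(II)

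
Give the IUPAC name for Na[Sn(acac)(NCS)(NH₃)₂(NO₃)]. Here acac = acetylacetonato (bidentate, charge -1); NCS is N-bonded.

The 1 sodium counter-ion carries a total charge of +1, so each complex ion is 1−.
Ligand charges: 1×acetylacetonato (-1 each), 2×ammine (neutral), 1×nitrato (-1 each), 1×isothiocyanato (-1 each); total -3. So Sn + (-3) = 1−, giving Sn = +2.
The complex ion is anionic, so tin takes the -ate form stannate(II).

sodium (acetylacetonato)diammineisothiocyanatonitratostannate(II)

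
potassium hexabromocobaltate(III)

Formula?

K3[CoBr6]

Ligands: 6 bromo (Br, -1). Ligand charge sum = -6.
With Co in oxidation state +3, the complex ion is [Co...]^3−.
Charge balance with potassium (+1) requires 1 complex ion per 3 potassium.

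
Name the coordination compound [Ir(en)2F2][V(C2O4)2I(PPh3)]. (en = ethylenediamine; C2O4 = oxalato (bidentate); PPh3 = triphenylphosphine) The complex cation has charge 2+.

bis(ethylenediamine)difluoroiridium(IV) iododioxalato(triphenylphosphine)vanadate(III)

Both ions are complex: the cation is named first with the plain metal name, the anion second with the -ate form; each ion's ligands are alphabetised independently.
The complex cation is given as 2+; its ligand charges sum to -2, so Ir = +4.
A 1:1 salt means the anion carries the equal and opposite charge, 2−.
Anion: ligand charges sum to -5; for the ion to be 2−, V = +3.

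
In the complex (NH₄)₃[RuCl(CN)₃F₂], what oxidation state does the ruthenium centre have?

+3

3 ammonium outside the brackets (+1 each) → the complex ion is 3−.
Ligand charges: 3×CN = -3; 2×F = -2; 1×Cl = -1; sum -6.
Ru + (-6) = 3− ⇒ Ru is +3.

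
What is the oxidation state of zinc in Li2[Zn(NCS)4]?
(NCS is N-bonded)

+2

2 lithium outside the brackets (+1 each) → the complex ion is 2−.
Ligand charges: 4×NCS = -4; sum -4.
Zn + (-4) = 2− ⇒ Zn is +2.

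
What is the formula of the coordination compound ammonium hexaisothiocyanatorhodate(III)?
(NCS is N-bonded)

Ligands: 6 isothiocyanato (NCS, -1). Ligand charge sum = -6.
Charge balance with ammonium (+1) requires 1 complex ion per 3 ammonium.

(NH4)3[Rh(NCS)6]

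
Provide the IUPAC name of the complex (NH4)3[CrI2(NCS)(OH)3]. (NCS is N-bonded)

ammonium trihydroxodiiodoisothiocyanatochromate(III)

The 3 ammonium counter-ions carry a total charge of +3, so each complex ion is 3−.
Ligand charges: 3×hydroxo (-1 each), 1×isothiocyanato (-1 each), 2×iodo (-1 each); total -6. So Cr + (-6) = 3−, giving Cr = +3.
Ligands are named alphabetically: hydroxo before iodo before isothiocyanato.
The complex ion is anionic, so chromium takes the -ate form chromate(III).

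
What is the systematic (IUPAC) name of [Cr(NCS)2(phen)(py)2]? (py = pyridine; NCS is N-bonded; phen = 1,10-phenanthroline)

diisothiocyanato(1,10-phenanthroline)bis(pyridine)chromium(II)

There is no counter-ion, so the complex is neutral overall.
Ligand charges: 2×pyridine (neutral), 2×isothiocyanato (-1 each), 1×1,10-phenanthroline (neutral); total -2. So Cr + (-2) = 0, giving Cr = +2.
Ligands are named alphabetically: isothiocyanato before phenanthroline before pyridine.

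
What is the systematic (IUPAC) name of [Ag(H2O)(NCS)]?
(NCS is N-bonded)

There is no counter-ion, so the complex is neutral overall.
Ligand charges: 1×isothiocyanato (-1 each), 1×aqua (neutral); total -1. So Ag + (-1) = 0, giving Ag = +1.
Ligands are named alphabetically: aqua before isothiocyanato.

aquaisothiocyanatosilver(I)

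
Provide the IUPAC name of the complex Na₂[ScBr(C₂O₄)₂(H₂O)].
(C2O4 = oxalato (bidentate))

The 2 sodium counter-ions carry a total charge of +2, so each complex ion is 2−.
Ligand charges: 2×oxalato (-2 each), 1×bromo (-1 each), 1×aqua (neutral); total -5. So Sc + (-5) = 2−, giving Sc = +3.
Ligands are named alphabetically: aqua before bromo before oxalato.
The complex ion is anionic, so scandium takes the -ate form scandate(III).

sodium aquabromodioxalatoscandate(III)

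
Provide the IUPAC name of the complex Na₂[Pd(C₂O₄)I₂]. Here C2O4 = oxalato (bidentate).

sodium diiodooxalatopalladate(II)

The 2 sodium counter-ions carry a total charge of +2, so each complex ion is 2−.
Ligand charges: 1×oxalato (-2 each), 2×iodo (-1 each); total -4. So Pd + (-4) = 2−, giving Pd = +2.
Ligands are named alphabetically: iodo before oxalato.
The complex ion is anionic, so palladium takes the -ate form palladate(II).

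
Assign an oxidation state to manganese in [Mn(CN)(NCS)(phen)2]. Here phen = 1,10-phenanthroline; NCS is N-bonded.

No counter-ion: the bracketed complex is neutral.
Ligand charges: 2×phen neutral; 1×NCS = -1; 1×CN = -1; sum -2.
Mn + (-2) = 0 ⇒ Mn is +2.

+2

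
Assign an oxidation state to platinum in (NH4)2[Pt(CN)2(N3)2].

+2

2 ammonium outside the brackets (+1 each) → the complex ion is 2−.
Ligand charges: 2×N3 = -2; 2×CN = -2; sum -4.
Pt + (-4) = 2− ⇒ Pt is +2.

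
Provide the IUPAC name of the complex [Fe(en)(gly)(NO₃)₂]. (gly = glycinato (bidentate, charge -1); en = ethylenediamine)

There is no counter-ion, so the complex is neutral overall.
Ligand charges: 2×nitrato (-1 each), 1×glycinato (-1 each), 1×ethylenediamine (neutral); total -3. So Fe + (-3) = 0, giving Fe = +3.
Ligands are named alphabetically: ethylenediamine before glycinato before nitrato.

(ethylenediamine)(glycinato)dinitratoiron(III)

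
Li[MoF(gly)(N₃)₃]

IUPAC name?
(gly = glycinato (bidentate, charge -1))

The 1 lithium counter-ion carries a total charge of +1, so each complex ion is 1−.
Ligand charges: 1×fluoro (-1 each), 1×glycinato (-1 each), 3×azido (-1 each); total -5. So Mo + (-5) = 1−, giving Mo = +4.
Ligands are named alphabetically: azido before fluoro before glycinato.
The complex ion is anionic, so molybdenum takes the -ate form molybdate(IV).

lithium triazidofluoro(glycinato)molybdate(IV)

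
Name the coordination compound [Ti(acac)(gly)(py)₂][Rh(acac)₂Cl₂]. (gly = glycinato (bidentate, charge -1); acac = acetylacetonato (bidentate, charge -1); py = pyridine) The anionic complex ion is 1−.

(acetylacetonato)(glycinato)bis(pyridine)titanium(III) bis(acetylacetonato)dichlororhodate(III)

The complex anion is given as 1−; its ligand charges sum to -4, so Rh = +3.
A 1:1 salt means the cation carries the equal and opposite charge, 1+.
Cation: ligand charges sum to -2; for the ion to be 1+, Ti = +3.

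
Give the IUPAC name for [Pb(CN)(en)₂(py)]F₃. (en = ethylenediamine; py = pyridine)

The 3 fluoride counter-ions carry a total charge of -3, so each complex ion is 3+.
Ligand charges: 2×ethylenediamine (neutral), 1×cyano (-1 each), 1×pyridine (neutral); total -1. So Pb + (-1) = 3+, giving Pb = +4.
Ligands are named alphabetically: cyano before ethylenediamine before pyridine.

cyanobis(ethylenediamine)(pyridine)lead(IV) fluoride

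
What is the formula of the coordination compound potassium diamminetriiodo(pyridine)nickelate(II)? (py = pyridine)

Ligands: 1 pyridine (py, neutral), 2 ammine (NH3, neutral), 3 iodo (I, -1). Ligand charge sum = -3.
With Ni in oxidation state +2, the complex ion is [Ni...]^1−.
Charge balance with potassium (+1) requires 1 complex ion per 1 potassium.

K[NiI3(NH3)2(py)]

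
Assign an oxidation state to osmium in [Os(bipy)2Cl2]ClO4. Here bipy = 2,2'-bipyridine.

1 perchlorate outside the brackets (-1 each) → the complex ion is 1+.
Ligand charges: 2×Cl = -2; 2×bipy neutral; sum -2.
Os + (-2) = 1+ ⇒ Os is +3.

+3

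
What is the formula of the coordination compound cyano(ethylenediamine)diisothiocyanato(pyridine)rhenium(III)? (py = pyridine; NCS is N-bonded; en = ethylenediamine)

Ligands: 1 cyano (CN, -1), 1 pyridine (py, neutral), 2 isothiocyanato (NCS, -1), 1 ethylenediamine (en, neutral). Ligand charge sum = -3.
With Re in oxidation state +3, the complex ion is [Re...].

[Re(CN)(en)(NCS)2(py)]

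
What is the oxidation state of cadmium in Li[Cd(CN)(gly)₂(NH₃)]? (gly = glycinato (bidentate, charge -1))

+2

1 lithium outside the brackets (+1 each) → the complex ion is 1−.
Ligand charges: 2×gly = -2; 1×NH3 neutral; 1×CN = -1; sum -3.
Cd + (-3) = 1− ⇒ Cd is +2.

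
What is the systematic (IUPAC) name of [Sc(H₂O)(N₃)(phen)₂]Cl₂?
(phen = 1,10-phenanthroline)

The 2 chloride counter-ions carry a total charge of -2, so each complex ion is 2+.
Ligand charges: 2×1,10-phenanthroline (neutral), 1×aqua (neutral), 1×azido (-1 each); total -1. So Sc + (-1) = 2+, giving Sc = +3.
Ligands are named alphabetically: aqua before azido before phenanthroline.

aquaazidobis(1,10-phenanthroline)scandium(III) chloride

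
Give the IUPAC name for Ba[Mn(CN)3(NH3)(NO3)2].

The 1 barium counter-ion carries a total charge of +2, so each complex ion is 2−.
Ligand charges: 3×cyano (-1 each), 2×nitrato (-1 each), 1×ammine (neutral); total -5. So Mn + (-5) = 2−, giving Mn = +3.
Ligands are named alphabetically: ammine before cyano before nitrato.
The complex ion is anionic, so manganese takes the -ate form manganate(III).

barium amminetricyanodinitratomanganate(III)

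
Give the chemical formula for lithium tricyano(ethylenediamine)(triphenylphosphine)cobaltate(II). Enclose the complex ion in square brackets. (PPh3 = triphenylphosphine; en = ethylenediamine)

Li[Co(CN)3(en)(PPh3)]

Ligands: 1 triphenylphosphine (PPh3, neutral), 1 ethylenediamine (en, neutral), 3 cyano (CN, -1). Ligand charge sum = -3.
With Co in oxidation state +2, the complex ion is [Co...]^1−.
Charge balance with lithium (+1) requires 1 complex ion per 1 lithium.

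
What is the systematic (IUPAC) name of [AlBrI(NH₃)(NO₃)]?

amminebromoiodonitratoaluminium(III)

There is no counter-ion, so the complex is neutral overall.
Ligand charges: 1×iodo (-1 each), 1×ammine (neutral), 1×nitrato (-1 each), 1×bromo (-1 each); total -3. So Al + (-3) = 0, giving Al = +3.
Ligands are named alphabetically: ammine before bromo before iodo before nitrato.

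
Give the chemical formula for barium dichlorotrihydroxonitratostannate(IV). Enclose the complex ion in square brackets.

Ba[SnCl2(NO3)(OH)3]

Ligands: 3 hydroxo (OH, -1), 1 nitrato (NO3, -1), 2 chloro (Cl, -1). Ligand charge sum = -6.
With Sn in oxidation state +4, the complex ion is [Sn...]^2−.
Charge balance with barium (+2) requires 1 complex ion per 1 barium.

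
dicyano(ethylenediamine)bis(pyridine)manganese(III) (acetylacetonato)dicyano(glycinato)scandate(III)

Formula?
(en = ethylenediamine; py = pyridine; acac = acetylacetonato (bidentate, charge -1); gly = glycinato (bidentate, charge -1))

Cation [Mn…]: ligand charges -2, Mn(III) ⇒ ion charge 1+.
Anion [Sc…]: ligand charges -4, Sc(III) ⇒ ion charge 1−.
One 1+ cation balances one 1− anion.

[Mn(CN)2(en)(py)2][Sc(acac)(CN)2(gly)]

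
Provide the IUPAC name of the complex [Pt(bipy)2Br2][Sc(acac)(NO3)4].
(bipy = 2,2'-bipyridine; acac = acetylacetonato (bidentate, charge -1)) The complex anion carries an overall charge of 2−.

The complex anion is given as 2−; its ligand charges sum to -5, so Sc = +3.
A 1:1 salt means the cation carries the equal and opposite charge, 2+.
Cation: ligand charges sum to -2; for the ion to be 2+, Pt = +4.

bis(2,2'-bipyridine)dibromoplatinum(IV) (acetylacetonato)tetranitratoscandate(III)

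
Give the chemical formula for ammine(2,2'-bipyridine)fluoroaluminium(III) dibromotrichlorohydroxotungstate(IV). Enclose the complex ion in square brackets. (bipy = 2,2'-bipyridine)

Cation [Al…]: ligand charges -1, Al(III) ⇒ ion charge 2+.
Anion [W…]: ligand charges -6, W(IV) ⇒ ion charge 2−.

[Al(bipy)F(NH3)][WBr2Cl3(OH)]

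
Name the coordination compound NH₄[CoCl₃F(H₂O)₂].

ammonium diaquatrichlorofluorocobaltate(III)

The 1 ammonium counter-ion carries a total charge of +1, so each complex ion is 1−.
Ligand charges: 3×chloro (-1 each), 2×aqua (neutral), 1×fluoro (-1 each); total -4. So Co + (-4) = 1−, giving Co = +3.
The complex ion is anionic, so cobalt takes the -ate form cobaltate(III).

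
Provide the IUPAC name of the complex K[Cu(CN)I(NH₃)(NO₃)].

The 1 potassium counter-ion carries a total charge of +1, so each complex ion is 1−.
Ligand charges: 1×cyano (-1 each), 1×iodo (-1 each), 1×ammine (neutral), 1×nitrato (-1 each); total -3. So Cu + (-3) = 1−, giving Cu = +2.
Ligands are named alphabetically: ammine before cyano before iodo before nitrato.
The complex ion is anionic, so copper takes the -ate form cuprate(II).

potassium amminecyanoiodonitratocuprate(II)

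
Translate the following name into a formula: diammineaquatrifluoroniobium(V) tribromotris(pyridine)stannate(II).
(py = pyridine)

Cation [Nb…]: ligand charges -3, Nb(V) ⇒ ion charge 2+.
Anion [Sn…]: ligand charges -3, Sn(II) ⇒ ion charge 1−.
One 2+ cation requires 2 of the 1− anion.

[NbF3(H2O)(NH3)2][SnBr3(py)3]2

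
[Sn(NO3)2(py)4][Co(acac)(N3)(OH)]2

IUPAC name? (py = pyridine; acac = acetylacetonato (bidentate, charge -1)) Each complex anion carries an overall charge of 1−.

dinitratotetrakis(pyridine)tin(IV) (acetylacetonato)azidohydroxocobaltate(II)

Both ions are complex: the cation is named first with the plain metal name, the anion second with the -ate form; each ion's ligands are alphabetised independently.
The complex anion is given as 1−; its ligand charges sum to -3, so Co = +2.
With 2 anions per cation, the cation must be 2×1 = 2+.
Cation: ligand charges sum to -2; for the ion to be 2+, Sn = +4.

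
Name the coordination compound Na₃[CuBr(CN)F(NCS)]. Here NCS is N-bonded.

sodium bromocyanofluoroisothiocyanatocuprate(I)

The 3 sodium counter-ions carry a total charge of +3, so each complex ion is 3−.
Ligand charges: 1×cyano (-1 each), 1×fluoro (-1 each), 1×bromo (-1 each), 1×isothiocyanato (-1 each); total -4. So Cu + (-4) = 3−, giving Cu = +1.
The complex ion is anionic, so copper takes the -ate form cuprate(I).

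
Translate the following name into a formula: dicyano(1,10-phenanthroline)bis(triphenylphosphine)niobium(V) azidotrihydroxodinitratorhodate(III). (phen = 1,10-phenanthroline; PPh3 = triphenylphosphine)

[Nb(CN)2(phen)(PPh3)2][Rh(N3)(NO3)2(OH)3]

Cation [Nb…]: ligand charges -2, Nb(V) ⇒ ion charge 3+.
Anion [Rh…]: ligand charges -6, Rh(III) ⇒ ion charge 3−.
One 3+ cation balances one 3− anion.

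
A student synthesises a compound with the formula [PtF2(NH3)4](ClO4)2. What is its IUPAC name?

tetraamminedifluoroplatinum(IV) perchlorate

The 2 perchlorate counter-ions carry a total charge of -2, so each complex ion is 2+.
Ligand charges: 4×ammine (neutral), 2×fluoro (-1 each); total -2. So Pt + (-2) = 2+, giving Pt = +4.
Ligands are named alphabetically: ammine before fluoro.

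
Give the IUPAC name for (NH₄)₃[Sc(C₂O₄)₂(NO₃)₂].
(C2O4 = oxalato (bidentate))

The 3 ammonium counter-ions carry a total charge of +3, so each complex ion is 3−.
Ligand charges: 2×nitrato (-1 each), 2×oxalato (-2 each); total -6. So Sc + (-6) = 3−, giving Sc = +3.
Ligands are named alphabetically: nitrato before oxalato.
The complex ion is anionic, so scandium takes the -ate form scandate(III).

ammonium dinitratodioxalatoscandate(III)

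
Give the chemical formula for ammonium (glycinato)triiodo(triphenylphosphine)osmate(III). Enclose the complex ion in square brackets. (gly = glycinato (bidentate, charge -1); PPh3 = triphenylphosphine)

NH4[Os(gly)I3(PPh3)]

Ligands: 1 glycinato (gly, -1), 1 triphenylphosphine (PPh3, neutral), 3 iodo (I, -1). Ligand charge sum = -4.
Charge balance with ammonium (+1) requires 1 complex ion per 1 ammonium.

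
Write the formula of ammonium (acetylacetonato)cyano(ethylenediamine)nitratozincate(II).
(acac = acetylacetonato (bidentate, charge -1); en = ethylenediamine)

Ligands: 1 acetylacetonato (acac, -1), 1 cyano (CN, -1), 1 nitrato (NO3, -1), 1 ethylenediamine (en, neutral). Ligand charge sum = -3.
With Zn in oxidation state +2, the complex ion is [Zn...]^1−.
Charge balance with ammonium (+1) requires 1 complex ion per 1 ammonium.

NH4[Zn(acac)(CN)(en)(NO3)]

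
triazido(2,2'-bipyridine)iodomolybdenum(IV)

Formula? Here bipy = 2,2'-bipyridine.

[Mo(bipy)I(N3)3]

Ligands: 1 2,2'-bipyridine (bipy, neutral), 3 azido (N3, -1), 1 iodo (I, -1). Ligand charge sum = -4.
With Mo in oxidation state +4, the complex ion is [Mo...].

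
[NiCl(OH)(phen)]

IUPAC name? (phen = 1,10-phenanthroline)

chlorohydroxo(1,10-phenanthroline)nickel(II)

There is no counter-ion, so the complex is neutral overall.
Ligand charges: 1×hydroxo (-1 each), 1×chloro (-1 each), 1×1,10-phenanthroline (neutral); total -2. So Ni + (-2) = 0, giving Ni = +2.
Ligands are named alphabetically: chloro before hydroxo before phenanthroline.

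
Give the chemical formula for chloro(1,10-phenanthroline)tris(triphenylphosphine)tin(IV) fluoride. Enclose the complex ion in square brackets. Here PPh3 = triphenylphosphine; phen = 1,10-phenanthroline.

Ligands: 1 chloro (Cl, -1), 3 triphenylphosphine (PPh3, neutral), 1 1,10-phenanthroline (phen, neutral). Ligand charge sum = -1.
Charge balance with fluoride (-1) requires 1 complex ion per 3 fluoride.

[SnCl(phen)(PPh3)3]F3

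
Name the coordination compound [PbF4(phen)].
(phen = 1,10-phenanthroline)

tetrafluoro(1,10-phenanthroline)lead(IV)

There is no counter-ion, so the complex is neutral overall.
Ligand charges: 4×fluoro (-1 each), 1×1,10-phenanthroline (neutral); total -4. So Pb + (-4) = 0, giving Pb = +4.
Ligands are named alphabetically: fluoro before phenanthroline.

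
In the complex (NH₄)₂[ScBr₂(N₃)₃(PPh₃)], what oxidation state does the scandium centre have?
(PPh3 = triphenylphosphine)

2 ammonium outside the brackets (+1 each) → the complex ion is 2−.
Ligand charges: 1×PPh3 neutral; 3×N3 = -3; 2×Br = -2; sum -5.
Sc + (-5) = 2− ⇒ Sc is +3.

+3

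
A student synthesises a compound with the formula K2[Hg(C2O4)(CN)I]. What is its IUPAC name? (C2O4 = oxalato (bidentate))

The 2 potassium counter-ions carry a total charge of +2, so each complex ion is 2−.
Ligand charges: 1×oxalato (-2 each), 1×iodo (-1 each), 1×cyano (-1 each); total -4. So Hg + (-4) = 2−, giving Hg = +2.
The complex ion is anionic, so mercury takes the -ate form mercurate(II).

potassium cyanoiodooxalatomercurate(II)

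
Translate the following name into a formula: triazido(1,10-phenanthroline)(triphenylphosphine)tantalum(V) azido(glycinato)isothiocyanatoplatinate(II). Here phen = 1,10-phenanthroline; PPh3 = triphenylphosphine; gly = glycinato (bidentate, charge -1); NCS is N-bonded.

[Ta(N3)3(phen)(PPh3)][Pt(gly)(N3)(NCS)]2

Cation [Ta…]: ligand charges -3, Ta(V) ⇒ ion charge 2+.
Anion [Pt…]: ligand charges -3, Pt(II) ⇒ ion charge 1−.
One 2+ cation requires 2 of the 1− anion.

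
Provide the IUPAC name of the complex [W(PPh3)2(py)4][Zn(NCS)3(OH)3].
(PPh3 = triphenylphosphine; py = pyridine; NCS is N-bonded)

tetrakis(pyridine)bis(triphenylphosphine)tungsten(IV) trihydroxotriisothiocyanatozincate(II)

Both ions are complex: the cation is named first with the plain metal name, the anion second with the -ate form; each ion's ligands are alphabetised independently.
Zinc is always +2 in its complexes; the anion's ligand charges sum to -6, so the complex anion is 4−.
A 1:1 salt means the cation carries the equal and opposite charge, 4+.
Cation: ligand charges sum to 0; for the ion to be 4+, W = +4.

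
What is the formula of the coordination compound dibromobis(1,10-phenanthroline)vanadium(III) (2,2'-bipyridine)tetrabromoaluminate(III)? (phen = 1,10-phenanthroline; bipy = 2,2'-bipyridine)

Cation [V…]: ligand charges -2, V(III) ⇒ ion charge 1+.
Anion [Al…]: ligand charges -4, Al(III) ⇒ ion charge 1−.
One 1+ cation balances one 1− anion.

[VBr2(phen)2][Al(bipy)Br4]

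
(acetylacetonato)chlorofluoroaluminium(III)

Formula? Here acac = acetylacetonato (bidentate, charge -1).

Ligands: 1 chloro (Cl, -1), 1 acetylacetonato (acac, -1), 1 fluoro (F, -1). Ligand charge sum = -3.
With Al in oxidation state +3, the complex ion is [Al...].

[Al(acac)ClF]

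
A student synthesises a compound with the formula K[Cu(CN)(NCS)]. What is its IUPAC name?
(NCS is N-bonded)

The 1 potassium counter-ion carries a total charge of +1, so each complex ion is 1−.
Ligand charges: 1×isothiocyanato (-1 each), 1×cyano (-1 each); total -2. So Cu + (-2) = 1−, giving Cu = +1.
The complex ion is anionic, so copper takes the -ate form cuprate(I).

potassium cyanoisothiocyanatocuprate(I)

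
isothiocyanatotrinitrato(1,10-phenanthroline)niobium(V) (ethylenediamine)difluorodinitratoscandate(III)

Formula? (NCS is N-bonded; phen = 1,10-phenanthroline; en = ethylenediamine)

[Nb(NCS)(NO3)3(phen)][Sc(en)F2(NO3)2]

Cation [Nb…]: ligand charges -4, Nb(V) ⇒ ion charge 1+.
Anion [Sc…]: ligand charges -4, Sc(III) ⇒ ion charge 1−.
One 1+ cation balances one 1− anion.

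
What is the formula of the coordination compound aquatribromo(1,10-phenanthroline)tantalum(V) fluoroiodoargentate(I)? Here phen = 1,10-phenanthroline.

Cation [Ta…]: ligand charges -3, Ta(V) ⇒ ion charge 2+.
Anion [Ag…]: ligand charges -2, Ag(I) ⇒ ion charge 1−.

[TaBr3(H2O)(phen)][AgFI]2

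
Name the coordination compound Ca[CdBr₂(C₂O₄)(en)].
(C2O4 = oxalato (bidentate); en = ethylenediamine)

calcium dibromo(ethylenediamine)oxalatocadmate(II)

The 1 calcium counter-ion carries a total charge of +2, so each complex ion is 2−.
Ligand charges: 2×bromo (-1 each), 1×oxalato (-2 each), 1×ethylenediamine (neutral); total -4. So Cd + (-4) = 2−, giving Cd = +2.
Ligands are named alphabetically: bromo before ethylenediamine before oxalato.
The complex ion is anionic, so cadmium takes the -ate form cadmate(II).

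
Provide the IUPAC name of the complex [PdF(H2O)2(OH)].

There is no counter-ion, so the complex is neutral overall.
Ligand charges: 1×hydroxo (-1 each), 2×aqua (neutral), 1×fluoro (-1 each); total -2. So Pd + (-2) = 0, giving Pd = +2.
Ligands are named alphabetically: aqua before fluoro before hydroxo.

diaquafluorohydroxopalladium(II)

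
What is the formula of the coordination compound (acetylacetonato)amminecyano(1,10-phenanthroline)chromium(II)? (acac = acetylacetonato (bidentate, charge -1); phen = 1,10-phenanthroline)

[Cr(acac)(CN)(NH3)(phen)]

Ligands: 1 ammine (NH3, neutral), 1 acetylacetonato (acac, -1), 1 1,10-phenanthroline (phen, neutral), 1 cyano (CN, -1). Ligand charge sum = -2.
With Cr in oxidation state +2, the complex ion is [Cr...].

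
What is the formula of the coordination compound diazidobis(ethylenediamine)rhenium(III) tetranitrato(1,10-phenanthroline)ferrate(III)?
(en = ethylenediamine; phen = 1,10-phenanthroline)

Cation [Re…]: ligand charges -2, Re(III) ⇒ ion charge 1+.
Anion [Fe…]: ligand charges -4, Fe(III) ⇒ ion charge 1−.
One 1+ cation balances one 1− anion.

[Re(en)2(N3)2][Fe(NO3)4(phen)]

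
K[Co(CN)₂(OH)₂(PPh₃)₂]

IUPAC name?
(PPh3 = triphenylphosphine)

The 1 potassium counter-ion carries a total charge of +1, so each complex ion is 1−.
Ligand charges: 2×triphenylphosphine (neutral), 2×hydroxo (-1 each), 2×cyano (-1 each); total -4. So Co + (-4) = 1−, giving Co = +3.
The complex ion is anionic, so cobalt takes the -ate form cobaltate(III).

potassium dicyanodihydroxobis(triphenylphosphine)cobaltate(III)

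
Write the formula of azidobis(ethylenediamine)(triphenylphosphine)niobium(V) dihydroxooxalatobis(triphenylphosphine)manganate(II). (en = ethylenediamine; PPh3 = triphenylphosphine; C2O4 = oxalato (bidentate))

Cation [Nb…]: ligand charges -1, Nb(V) ⇒ ion charge 4+.
Anion [Mn…]: ligand charges -4, Mn(II) ⇒ ion charge 2−.
One 4+ cation requires 2 of the 2− anion.

[Nb(en)2(N3)(PPh3)][Mn(C2O4)(OH)2(PPh3)2]2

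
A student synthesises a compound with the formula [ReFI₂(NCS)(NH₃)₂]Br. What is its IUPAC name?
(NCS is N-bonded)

diamminefluorodiiodoisothiocyanatorhenium(V) bromide

The 1 bromide counter-ion carries a total charge of -1, so each complex ion is 1+.
Ligand charges: 2×iodo (-1 each), 1×fluoro (-1 each), 2×ammine (neutral), 1×isothiocyanato (-1 each); total -4. So Re + (-4) = 1+, giving Re = +5.
Ligands are named alphabetically: ammine before fluoro before iodo before isothiocyanato.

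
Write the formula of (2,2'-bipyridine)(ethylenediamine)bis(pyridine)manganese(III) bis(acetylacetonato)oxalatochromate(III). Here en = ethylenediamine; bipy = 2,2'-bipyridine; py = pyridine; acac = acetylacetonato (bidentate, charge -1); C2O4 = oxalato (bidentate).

Cation [Mn…]: ligand charges 0, Mn(III) ⇒ ion charge 3+.
Anion [Cr…]: ligand charges -4, Cr(III) ⇒ ion charge 1−.

[Mn(bipy)(en)(py)2][Cr(acac)2(C2O4)]3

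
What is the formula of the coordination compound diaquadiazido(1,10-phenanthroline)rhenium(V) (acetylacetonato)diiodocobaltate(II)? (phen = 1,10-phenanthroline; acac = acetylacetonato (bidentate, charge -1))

Cation [Re…]: ligand charges -2, Re(V) ⇒ ion charge 3+.
Anion [Co…]: ligand charges -3, Co(II) ⇒ ion charge 1−.

[Re(H2O)2(N3)2(phen)][Co(acac)I2]3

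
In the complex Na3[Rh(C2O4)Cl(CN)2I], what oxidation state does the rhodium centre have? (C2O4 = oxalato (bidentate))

3 sodium outside the brackets (+1 each) → the complex ion is 3−.
Ligand charges: 1×C2O4 = -2; 1×I = -1; 2×CN = -2; 1×Cl = -1; sum -6.
Rh + (-6) = 3− ⇒ Rh is +3.

+3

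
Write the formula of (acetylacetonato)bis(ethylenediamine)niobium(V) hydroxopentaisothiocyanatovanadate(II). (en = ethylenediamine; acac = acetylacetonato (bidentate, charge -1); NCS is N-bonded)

[Nb(acac)(en)2][V(NCS)5(OH)]

Cation [Nb…]: ligand charges -1, Nb(V) ⇒ ion charge 4+.
Anion [V…]: ligand charges -6, V(II) ⇒ ion charge 4−.
One 4+ cation balances one 4− anion.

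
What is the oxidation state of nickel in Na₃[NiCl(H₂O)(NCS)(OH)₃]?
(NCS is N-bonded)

3 sodium outside the brackets (+1 each) → the complex ion is 3−.
Ligand charges: 1×NCS = -1; 3×OH = -3; 1×H2O neutral; 1×Cl = -1; sum -5.
Ni + (-5) = 3− ⇒ Ni is +2.

+2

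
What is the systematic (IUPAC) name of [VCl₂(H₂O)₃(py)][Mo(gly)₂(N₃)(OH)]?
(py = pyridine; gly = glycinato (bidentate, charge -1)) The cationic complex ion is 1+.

Both ions are complex: the cation is named first with the plain metal name, the anion second with the -ate form; each ion's ligands are alphabetised independently.
The complex cation is given as 1+; its ligand charges sum to -2, so V = +3.
A 1:1 salt means the anion carries the equal and opposite charge, 1−.
Anion: ligand charges sum to -4; for the ion to be 1−, Mo = +3.

triaquadichloro(pyridine)vanadium(III) azidobis(glycinato)hydroxomolybdate(III)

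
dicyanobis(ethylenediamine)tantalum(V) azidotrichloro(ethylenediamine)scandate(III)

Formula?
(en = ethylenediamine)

Cation [Ta…]: ligand charges -2, Ta(V) ⇒ ion charge 3+.
Anion [Sc…]: ligand charges -4, Sc(III) ⇒ ion charge 1−.

[Ta(CN)2(en)2][ScCl3(en)(N3)]3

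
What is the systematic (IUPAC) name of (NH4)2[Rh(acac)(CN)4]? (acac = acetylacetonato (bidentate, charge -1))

ammonium (acetylacetonato)tetracyanorhodate(III)

The 2 ammonium counter-ions carry a total charge of +2, so each complex ion is 2−.
Ligand charges: 4×cyano (-1 each), 1×acetylacetonato (-1 each); total -5. So Rh + (-5) = 2−, giving Rh = +3.
Ligands are named alphabetically: acetylacetonato before cyano.
The complex ion is anionic, so rhodium takes the -ate form rhodate(III).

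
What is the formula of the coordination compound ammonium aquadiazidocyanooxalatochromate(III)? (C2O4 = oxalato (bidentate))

Ligands: 1 oxalato (C2O4, -2), 1 cyano (CN, -1), 1 aqua (H2O, neutral), 2 azido (N3, -1). Ligand charge sum = -5.
Charge balance with ammonium (+1) requires 1 complex ion per 2 ammonium.

(NH4)2[Cr(C2O4)(CN)(H2O)(N3)2]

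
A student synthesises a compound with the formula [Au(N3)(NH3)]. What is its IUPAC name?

There is no counter-ion, so the complex is neutral overall.
Ligand charges: 1×azido (-1 each), 1×ammine (neutral); total -1. So Au + (-1) = 0, giving Au = +1.
Ligands are named alphabetically: ammine before azido.

ammineazidogold(I)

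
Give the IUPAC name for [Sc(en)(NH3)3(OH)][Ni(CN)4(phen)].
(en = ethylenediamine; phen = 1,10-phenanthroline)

Scandium is always +3 in its complexes; the cation's ligand charges sum to -1, so the complex cation is 2+.
A 1:1 salt means the anion carries the equal and opposite charge, 2−.
Anion: ligand charges sum to -4; for the ion to be 2−, Ni = +2.

triammine(ethylenediamine)hydroxoscandium(III) tetracyano(1,10-phenanthroline)nickelate(II)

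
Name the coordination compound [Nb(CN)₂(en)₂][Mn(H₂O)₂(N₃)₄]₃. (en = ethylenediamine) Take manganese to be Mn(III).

dicyanobis(ethylenediamine)niobium(V) diaquatetraazidomanganate(III)

Both ions are complex: the cation is named first with the plain metal name, the anion second with the -ate form; each ion's ligands are alphabetised independently.
Mn is given as +3; the anion's ligand charges sum to -4, so the complex anion is 1−.
With 3 anions per cation, the cation must be 3×1 = 3+.
Cation: ligand charges sum to -2; for the ion to be 3+, Nb = +5.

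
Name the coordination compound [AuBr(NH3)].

There is no counter-ion, so the complex is neutral overall.
Ligand charges: 1×bromo (-1 each), 1×ammine (neutral); total -1. So Au + (-1) = 0, giving Au = +1.
Ligands are named alphabetically: ammine before bromo.

amminebromogold(I)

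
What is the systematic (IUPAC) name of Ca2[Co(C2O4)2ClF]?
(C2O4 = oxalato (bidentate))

calcium chlorofluorodioxalatocobaltate(II)

The 2 calcium counter-ions carry a total charge of +4, so each complex ion is 4−.
Ligand charges: 1×chloro (-1 each), 1×fluoro (-1 each), 2×oxalato (-2 each); total -6. So Co + (-6) = 4−, giving Co = +2.
The complex ion is anionic, so cobalt takes the -ate form cobaltate(II).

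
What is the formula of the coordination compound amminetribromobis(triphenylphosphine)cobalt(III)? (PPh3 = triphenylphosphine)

Ligands: 1 ammine (NH3, neutral), 2 triphenylphosphine (PPh3, neutral), 3 bromo (Br, -1). Ligand charge sum = -3.
With Co in oxidation state +3, the complex ion is [Co...].

[CoBr3(NH3)(PPh3)2]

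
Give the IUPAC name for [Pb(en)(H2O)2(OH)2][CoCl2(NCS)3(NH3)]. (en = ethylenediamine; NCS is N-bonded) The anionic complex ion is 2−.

diaqua(ethylenediamine)dihydroxolead(IV) amminedichlorotriisothiocyanatocobaltate(III)

Both ions are complex: the cation is named first with the plain metal name, the anion second with the -ate form; each ion's ligands are alphabetised independently.
The complex anion is given as 2−; its ligand charges sum to -5, so Co = +3.
A 1:1 salt means the cation carries the equal and opposite charge, 2+.
Cation: ligand charges sum to -2; for the ion to be 2+, Pb = +4.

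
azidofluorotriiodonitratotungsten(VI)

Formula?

Ligands: 3 iodo (I, -1), 1 nitrato (NO3, -1), 1 fluoro (F, -1), 1 azido (N3, -1). Ligand charge sum = -6.
With W in oxidation state +6, the complex ion is [W...].

[WFI3(N3)(NO3)]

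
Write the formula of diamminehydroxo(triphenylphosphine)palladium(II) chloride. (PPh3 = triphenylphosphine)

[Pd(NH3)2(OH)(PPh3)]Cl

Ligands: 1 triphenylphosphine (PPh3, neutral), 2 ammine (NH3, neutral), 1 hydroxo (OH, -1). Ligand charge sum = -1.
With Pd in oxidation state +2, the complex ion is [Pd...]^1+.
Charge balance with chloride (-1) requires 1 complex ion per 1 chloride.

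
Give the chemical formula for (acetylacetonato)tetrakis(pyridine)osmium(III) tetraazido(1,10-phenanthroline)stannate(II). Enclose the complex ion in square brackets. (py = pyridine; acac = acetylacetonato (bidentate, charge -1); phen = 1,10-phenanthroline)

[Os(acac)(py)4][Sn(N3)4(phen)]

Cation [Os…]: ligand charges -1, Os(III) ⇒ ion charge 2+.
Anion [Sn…]: ligand charges -4, Sn(II) ⇒ ion charge 2−.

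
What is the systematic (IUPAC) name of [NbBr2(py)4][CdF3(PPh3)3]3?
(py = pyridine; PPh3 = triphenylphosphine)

Cadmium is always +2 in its complexes; the anion's ligand charges sum to -3, so the complex anion is 1−.
With 3 anions per cation, the cation must be 3×1 = 3+.
Cation: ligand charges sum to -2; for the ion to be 3+, Nb = +5.

dibromotetrakis(pyridine)niobium(V) trifluorotris(triphenylphosphine)cadmate(II)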